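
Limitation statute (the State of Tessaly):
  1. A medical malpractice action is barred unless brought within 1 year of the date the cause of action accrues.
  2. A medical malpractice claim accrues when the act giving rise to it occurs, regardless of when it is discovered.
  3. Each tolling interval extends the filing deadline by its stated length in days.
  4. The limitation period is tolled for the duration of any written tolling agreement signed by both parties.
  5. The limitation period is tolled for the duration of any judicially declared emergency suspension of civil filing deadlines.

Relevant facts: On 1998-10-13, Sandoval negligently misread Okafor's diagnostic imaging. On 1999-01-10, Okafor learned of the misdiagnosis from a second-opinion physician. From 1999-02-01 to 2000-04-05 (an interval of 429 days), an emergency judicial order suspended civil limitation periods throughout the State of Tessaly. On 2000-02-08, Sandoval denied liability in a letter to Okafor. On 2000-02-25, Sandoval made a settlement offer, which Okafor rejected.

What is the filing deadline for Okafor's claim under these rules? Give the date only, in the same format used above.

2000-12-15

The claim accrued on 1998-10-13, when the wrongful act occurred; under the stated occurrence rule the 1999-01-10 discovery does not delay accrual.
Adding the 1 year base period to 1998-10-13 gives a deadline of 1999-10-13, before any tolling.
The period was tolled for 429 days by the emergency suspension of filing deadlines (1999-02-01 to 2000-04-05), pushing the deadline to 2000-12-15.
None of the other events listed affects the running of the period under the stated rules.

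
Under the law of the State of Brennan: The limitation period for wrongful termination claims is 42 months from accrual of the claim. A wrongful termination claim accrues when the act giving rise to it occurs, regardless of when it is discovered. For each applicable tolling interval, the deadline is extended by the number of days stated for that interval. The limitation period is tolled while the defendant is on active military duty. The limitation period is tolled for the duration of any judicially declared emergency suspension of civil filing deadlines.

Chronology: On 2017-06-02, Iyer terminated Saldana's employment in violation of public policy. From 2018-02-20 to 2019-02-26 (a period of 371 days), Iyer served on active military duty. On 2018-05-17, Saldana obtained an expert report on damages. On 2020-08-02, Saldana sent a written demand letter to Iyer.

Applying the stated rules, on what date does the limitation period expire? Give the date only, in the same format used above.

2021-12-08

The limitation period began to run on 2017-06-02.
The untolled deadline — 42 months after 2017-06-02 — is 2020-12-02.
Because the defendant's active military service ran from 2018-02-20 to 2019-02-26, the deadline is extended by 371 days to 2021-12-08.
The other events in the timeline have no effect on the limitation period under the stated rules.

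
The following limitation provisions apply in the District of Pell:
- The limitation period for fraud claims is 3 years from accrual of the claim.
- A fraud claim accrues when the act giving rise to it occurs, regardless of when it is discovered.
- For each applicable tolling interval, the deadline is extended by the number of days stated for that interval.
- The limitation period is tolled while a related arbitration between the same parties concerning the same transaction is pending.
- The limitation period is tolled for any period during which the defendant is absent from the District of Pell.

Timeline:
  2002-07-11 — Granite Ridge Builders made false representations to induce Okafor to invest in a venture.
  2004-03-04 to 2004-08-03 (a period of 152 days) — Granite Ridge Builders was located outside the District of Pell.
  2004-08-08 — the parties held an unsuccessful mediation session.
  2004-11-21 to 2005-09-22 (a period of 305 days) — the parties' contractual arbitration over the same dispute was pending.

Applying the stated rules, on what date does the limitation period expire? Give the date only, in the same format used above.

2006-10-11

The claim accrued on 2002-07-11, the date of the act.
Adding the 3 years base period to 2002-07-11 gives a deadline of 2005-07-11, before any tolling.
Because the defendant's absence from the jurisdiction ran from 2004-03-04 to 2004-08-03, the deadline is extended by 152 days to 2005-12-10.
The period was tolled for 305 days by the pending related arbitration (2004-11-21 to 2005-09-22), pushing the deadline to 2006-10-11.
None of the other events listed affects the running of the period under the stated rules.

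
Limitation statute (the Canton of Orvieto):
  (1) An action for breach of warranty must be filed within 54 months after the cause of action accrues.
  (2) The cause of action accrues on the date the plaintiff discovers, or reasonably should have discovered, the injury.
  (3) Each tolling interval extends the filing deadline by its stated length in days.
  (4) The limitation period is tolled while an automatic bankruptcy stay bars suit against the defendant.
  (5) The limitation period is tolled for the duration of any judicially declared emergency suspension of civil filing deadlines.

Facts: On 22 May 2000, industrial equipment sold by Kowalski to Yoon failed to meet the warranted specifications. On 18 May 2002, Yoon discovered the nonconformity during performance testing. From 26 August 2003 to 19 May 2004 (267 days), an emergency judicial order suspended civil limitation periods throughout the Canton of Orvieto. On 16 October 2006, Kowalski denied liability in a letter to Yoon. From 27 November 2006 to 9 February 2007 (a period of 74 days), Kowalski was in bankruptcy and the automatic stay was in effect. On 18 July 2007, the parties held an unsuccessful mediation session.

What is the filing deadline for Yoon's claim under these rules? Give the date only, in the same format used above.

Under the discovery rule, the claim accrued on 18 May 2002, when Yoon discovered the injury — not on the 22 May 2000 date of the underlying act.
54 months from 18 May 2002 is 18 November 2006.
The emergency suspension of filing deadlines from 26 August 2003 to 19 May 2004 tolled the period for 267 days, extending the deadline to 12 August 2007.
Because the automatic bankruptcy stay ran from 27 November 2006 to 9 February 2007, the deadline is extended by 74 days to 25 October 2007.
The other events in the timeline have no effect on the limitation period under the stated rules.

25 October 2007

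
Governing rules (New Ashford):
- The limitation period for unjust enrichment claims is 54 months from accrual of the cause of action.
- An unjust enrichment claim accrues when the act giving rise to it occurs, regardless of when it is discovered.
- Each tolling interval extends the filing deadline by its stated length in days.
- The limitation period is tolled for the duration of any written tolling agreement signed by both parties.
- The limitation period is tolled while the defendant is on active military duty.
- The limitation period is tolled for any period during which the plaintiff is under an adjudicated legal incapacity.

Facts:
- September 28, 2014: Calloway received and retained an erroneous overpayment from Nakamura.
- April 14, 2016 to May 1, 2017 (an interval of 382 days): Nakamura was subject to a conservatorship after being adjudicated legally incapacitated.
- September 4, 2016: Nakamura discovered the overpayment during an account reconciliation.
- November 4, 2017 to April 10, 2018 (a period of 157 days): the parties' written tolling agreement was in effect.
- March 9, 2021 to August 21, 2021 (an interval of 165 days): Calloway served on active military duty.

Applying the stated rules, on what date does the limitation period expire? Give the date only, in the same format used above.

Because the rule ties accrual to occurrence, the claim accrued on September 28, 2014, not on the September 4, 2016 discovery date.
54 months from September 28, 2014 is March 28, 2019.
The period was tolled for 382 days by the plaintiff's legal incapacity (April 14, 2016 to May 1, 2017), pushing the deadline to April 13, 2020.
The written tolling agreement from November 4, 2017 to April 10, 2018 tolled the period for 157 days, extending the deadline to September 17, 2020.
By the time the defendant's active military service began on March 9, 2021, the limitation period had already expired on September 17, 2020; that interval cannot revive it.

September 17, 2020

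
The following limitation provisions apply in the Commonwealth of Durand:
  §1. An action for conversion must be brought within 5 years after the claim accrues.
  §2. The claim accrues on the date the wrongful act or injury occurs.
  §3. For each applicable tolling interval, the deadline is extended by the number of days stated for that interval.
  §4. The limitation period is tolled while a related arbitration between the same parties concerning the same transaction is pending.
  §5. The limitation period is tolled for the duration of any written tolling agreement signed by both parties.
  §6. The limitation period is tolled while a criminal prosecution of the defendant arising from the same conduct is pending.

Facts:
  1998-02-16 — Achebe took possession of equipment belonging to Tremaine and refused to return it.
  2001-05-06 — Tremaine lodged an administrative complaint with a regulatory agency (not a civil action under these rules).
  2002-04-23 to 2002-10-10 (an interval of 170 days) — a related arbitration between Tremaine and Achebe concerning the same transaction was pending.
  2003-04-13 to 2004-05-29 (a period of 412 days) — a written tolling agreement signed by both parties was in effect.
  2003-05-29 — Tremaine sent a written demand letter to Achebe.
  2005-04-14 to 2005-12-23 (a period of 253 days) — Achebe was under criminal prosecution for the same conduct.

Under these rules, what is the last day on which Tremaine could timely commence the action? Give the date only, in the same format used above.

The claim accrued on 1998-02-16, the date of the act.
Adding the 5 years base period to 1998-02-16 gives a deadline of 2003-02-16, before any tolling.
The pending related arbitration from 2002-04-23 to 2002-10-10 tolled the period for 170 days, extending the deadline to 2003-08-05.
The written tolling agreement from 2003-04-13 to 2004-05-29 tolled the period for 412 days, extending the deadline to 2004-09-20.
The pending criminal prosecution from 2005-04-14 to 2005-12-23 began after the period had already run on 2004-09-20, so it has no tolling effect.
Nothing else in the chronology tolls or restarts the period.

2004-09-20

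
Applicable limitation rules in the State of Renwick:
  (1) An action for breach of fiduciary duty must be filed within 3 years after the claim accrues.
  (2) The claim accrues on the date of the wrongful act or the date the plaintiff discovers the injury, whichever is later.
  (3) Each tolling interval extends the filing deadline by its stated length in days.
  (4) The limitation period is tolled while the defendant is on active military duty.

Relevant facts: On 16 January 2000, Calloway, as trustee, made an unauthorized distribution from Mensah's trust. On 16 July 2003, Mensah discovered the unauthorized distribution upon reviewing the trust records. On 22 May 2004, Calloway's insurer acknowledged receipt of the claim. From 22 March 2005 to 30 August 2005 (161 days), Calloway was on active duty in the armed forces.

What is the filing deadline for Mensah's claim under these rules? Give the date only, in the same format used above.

Because discovery on 16 July 2003 post-dates the 16 January 2000 act, accrual under the later-of rule falls on 16 July 2003.
3 years from 16 July 2003 is 16 July 2006.
Because the defendant's active military service ran from 22 March 2005 to 30 August 2005, the deadline is extended by 161 days to 24 December 2006.
The other events in the timeline have no effect on the limitation period under the stated rules.

24 December 2006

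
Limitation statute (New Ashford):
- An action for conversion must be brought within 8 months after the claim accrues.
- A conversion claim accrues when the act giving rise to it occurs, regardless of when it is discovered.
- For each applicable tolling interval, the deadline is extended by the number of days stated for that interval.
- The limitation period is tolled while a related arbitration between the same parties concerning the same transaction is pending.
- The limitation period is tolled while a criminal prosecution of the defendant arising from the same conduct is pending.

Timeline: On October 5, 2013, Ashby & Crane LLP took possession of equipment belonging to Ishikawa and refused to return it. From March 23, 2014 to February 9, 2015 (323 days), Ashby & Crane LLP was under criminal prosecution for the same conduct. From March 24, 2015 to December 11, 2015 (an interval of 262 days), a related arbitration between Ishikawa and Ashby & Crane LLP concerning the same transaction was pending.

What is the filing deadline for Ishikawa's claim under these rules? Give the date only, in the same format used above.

The claim accrued on October 5, 2013, when the wrongful act occurred.
8 months from October 5, 2013 is June 5, 2014.
The period was tolled for 323 days by the pending criminal prosecution (March 23, 2014 to February 9, 2015), pushing the deadline to April 24, 2015.
Because the pending related arbitration ran from March 24, 2015 to December 11, 2015, the deadline is extended by 262 days to January 11, 2016.

January 11, 2016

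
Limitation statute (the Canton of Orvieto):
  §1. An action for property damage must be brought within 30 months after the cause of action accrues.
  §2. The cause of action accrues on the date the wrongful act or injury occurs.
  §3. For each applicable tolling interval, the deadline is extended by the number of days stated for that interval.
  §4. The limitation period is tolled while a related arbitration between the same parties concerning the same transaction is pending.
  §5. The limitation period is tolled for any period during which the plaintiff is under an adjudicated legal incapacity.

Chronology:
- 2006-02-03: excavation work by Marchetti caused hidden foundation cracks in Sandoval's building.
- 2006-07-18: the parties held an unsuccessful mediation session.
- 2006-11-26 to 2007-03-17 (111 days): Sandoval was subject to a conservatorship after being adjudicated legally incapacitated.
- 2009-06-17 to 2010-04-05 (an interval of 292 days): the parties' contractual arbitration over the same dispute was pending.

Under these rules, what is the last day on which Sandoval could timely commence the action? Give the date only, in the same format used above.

2008-11-22

The cause of action accrued on 2006-02-03, the date of the act.
Adding the 30 months base period to 2006-02-03 gives a deadline of 2008-08-03, before any tolling.
The plaintiff's legal incapacity from 2006-11-26 to 2007-03-17 tolled the period for 111 days, extending the deadline to 2008-11-22.
The pending related arbitration starting 2009-06-17 came too late — the period had run on 2008-11-22 — and so does not extend the deadline.
Nothing else in the chronology tolls or restarts the period.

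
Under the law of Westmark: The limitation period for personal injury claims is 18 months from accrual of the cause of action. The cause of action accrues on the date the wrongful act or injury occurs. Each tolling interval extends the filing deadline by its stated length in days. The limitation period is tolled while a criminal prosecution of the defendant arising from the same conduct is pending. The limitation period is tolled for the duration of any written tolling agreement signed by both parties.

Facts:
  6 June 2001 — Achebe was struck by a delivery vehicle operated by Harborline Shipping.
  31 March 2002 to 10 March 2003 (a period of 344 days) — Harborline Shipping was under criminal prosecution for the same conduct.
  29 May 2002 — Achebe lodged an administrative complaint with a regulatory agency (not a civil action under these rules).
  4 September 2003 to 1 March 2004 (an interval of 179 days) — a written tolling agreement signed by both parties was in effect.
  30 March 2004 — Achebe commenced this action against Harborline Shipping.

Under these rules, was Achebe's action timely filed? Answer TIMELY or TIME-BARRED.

TIMELY

The limitation period began to run on 6 June 2001.
Adding the 18 months base period to 6 June 2001 gives a deadline of 6 December 2002, before any tolling.
The pending criminal prosecution from 31 March 2002 to 10 March 2003 tolled the period for 344 days, extending the deadline to 15 November 2003.
Because the written tolling agreement ran from 4 September 2003 to 1 March 2004, the deadline is extended by 179 days to 12 May 2004.
None of the other events listed affects the running of the period under the stated rules.
Filing on 30 March 2004 beat the 12 May 2004 deadline — the action is timely.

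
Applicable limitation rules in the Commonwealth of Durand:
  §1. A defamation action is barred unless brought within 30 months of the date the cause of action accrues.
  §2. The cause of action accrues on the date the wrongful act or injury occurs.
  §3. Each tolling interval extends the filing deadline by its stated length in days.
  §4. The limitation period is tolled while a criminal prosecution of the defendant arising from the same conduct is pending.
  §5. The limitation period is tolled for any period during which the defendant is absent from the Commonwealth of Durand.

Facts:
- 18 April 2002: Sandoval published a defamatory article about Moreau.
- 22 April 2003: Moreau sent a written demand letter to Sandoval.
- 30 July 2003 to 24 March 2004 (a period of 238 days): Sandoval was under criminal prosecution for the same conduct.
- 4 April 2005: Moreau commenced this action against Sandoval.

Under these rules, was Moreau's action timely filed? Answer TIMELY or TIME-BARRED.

TIMELY

The cause of action accrued on 18 April 2002, the date of the act.
30 months from 18 April 2002 is 18 October 2004.
Because the pending criminal prosecution ran from 30 July 2003 to 24 March 2004, the deadline is extended by 238 days to 13 June 2005.
None of the other events listed affects the running of the period under the stated rules.
The 4 April 2005 filing precedes the 13 June 2005 deadline; the claim is timely.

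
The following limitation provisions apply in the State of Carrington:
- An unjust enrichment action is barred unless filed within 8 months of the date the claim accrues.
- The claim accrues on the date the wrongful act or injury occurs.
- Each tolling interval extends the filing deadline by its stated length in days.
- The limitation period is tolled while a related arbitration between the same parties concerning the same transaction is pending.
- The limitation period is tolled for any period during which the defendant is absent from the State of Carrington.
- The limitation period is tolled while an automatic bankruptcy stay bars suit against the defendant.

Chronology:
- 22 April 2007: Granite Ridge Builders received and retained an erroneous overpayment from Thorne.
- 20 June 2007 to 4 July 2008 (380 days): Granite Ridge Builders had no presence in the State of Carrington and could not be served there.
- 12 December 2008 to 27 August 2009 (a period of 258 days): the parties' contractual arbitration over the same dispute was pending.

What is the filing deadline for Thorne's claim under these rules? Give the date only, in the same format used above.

The limitation period began to run on 22 April 2007.
Adding the 8 months base period to 22 April 2007 gives a deadline of 22 December 2007, before any tolling.
The period was tolled for 380 days by the defendant's absence from the jurisdiction (20 June 2007 to 4 July 2008), pushing the deadline to 5 January 2009.
Because the pending related arbitration ran from 12 December 2008 to 27 August 2009, the deadline is extended by 258 days to 20 September 2009.

20 September 2009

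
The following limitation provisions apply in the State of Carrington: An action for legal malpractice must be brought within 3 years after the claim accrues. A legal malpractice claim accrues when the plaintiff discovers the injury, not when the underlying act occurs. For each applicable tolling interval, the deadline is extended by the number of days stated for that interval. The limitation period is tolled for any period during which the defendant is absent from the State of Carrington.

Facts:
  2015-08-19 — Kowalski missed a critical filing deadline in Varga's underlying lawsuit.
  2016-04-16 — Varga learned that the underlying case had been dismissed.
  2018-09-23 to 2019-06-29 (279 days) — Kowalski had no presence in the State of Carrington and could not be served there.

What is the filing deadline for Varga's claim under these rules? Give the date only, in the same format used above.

The claim did not accrue until Varga discovered the injury on 2016-04-16; the 2015-08-19 act date does not start the clock under the stated rule.
Adding the 3 years base period to 2016-04-16 gives a deadline of 2019-04-16, before any tolling.
The defendant's absence from the jurisdiction from 2018-09-23 to 2019-06-29 tolled the period for 279 days, extending the deadline to 2020-01-20.

2020-01-20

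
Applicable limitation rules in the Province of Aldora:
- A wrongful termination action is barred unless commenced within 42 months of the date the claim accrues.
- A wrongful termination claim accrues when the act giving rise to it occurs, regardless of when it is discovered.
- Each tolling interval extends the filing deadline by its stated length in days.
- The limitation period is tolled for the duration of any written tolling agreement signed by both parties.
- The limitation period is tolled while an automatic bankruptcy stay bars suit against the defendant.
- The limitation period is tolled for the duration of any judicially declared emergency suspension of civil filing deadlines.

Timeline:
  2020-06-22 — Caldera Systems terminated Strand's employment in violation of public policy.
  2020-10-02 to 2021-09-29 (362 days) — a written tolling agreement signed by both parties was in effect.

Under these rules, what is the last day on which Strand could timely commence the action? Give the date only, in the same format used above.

The claim accrued on 2020-06-22, when the wrongful act occurred.
42 months from 2020-06-22 is 2023-12-22.
The period was tolled for 362 days by the written tolling agreement (2020-10-02 to 2021-09-29), pushing the deadline to 2024-12-18.

2024-12-18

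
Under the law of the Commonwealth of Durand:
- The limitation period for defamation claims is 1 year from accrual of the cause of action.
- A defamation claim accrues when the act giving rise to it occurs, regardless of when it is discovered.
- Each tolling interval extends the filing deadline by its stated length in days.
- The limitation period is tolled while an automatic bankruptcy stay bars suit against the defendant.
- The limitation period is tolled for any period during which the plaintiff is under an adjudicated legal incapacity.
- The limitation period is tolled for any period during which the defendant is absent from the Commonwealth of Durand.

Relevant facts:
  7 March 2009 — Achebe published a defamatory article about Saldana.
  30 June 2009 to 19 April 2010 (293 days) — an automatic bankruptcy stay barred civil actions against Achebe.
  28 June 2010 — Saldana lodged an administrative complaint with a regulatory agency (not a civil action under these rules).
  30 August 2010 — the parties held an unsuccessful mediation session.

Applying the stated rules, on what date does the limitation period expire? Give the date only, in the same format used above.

25 December 2010

The cause of action accrued on 7 March 2009, the date of the act.
The untolled deadline — 1 year after 7 March 2009 — is 7 March 2010.
Because the automatic bankruptcy stay ran from 30 June 2009 to 19 April 2010, the deadline is extended by 293 days to 25 December 2010.
The other events in the timeline have no effect on the limitation period under the stated rules.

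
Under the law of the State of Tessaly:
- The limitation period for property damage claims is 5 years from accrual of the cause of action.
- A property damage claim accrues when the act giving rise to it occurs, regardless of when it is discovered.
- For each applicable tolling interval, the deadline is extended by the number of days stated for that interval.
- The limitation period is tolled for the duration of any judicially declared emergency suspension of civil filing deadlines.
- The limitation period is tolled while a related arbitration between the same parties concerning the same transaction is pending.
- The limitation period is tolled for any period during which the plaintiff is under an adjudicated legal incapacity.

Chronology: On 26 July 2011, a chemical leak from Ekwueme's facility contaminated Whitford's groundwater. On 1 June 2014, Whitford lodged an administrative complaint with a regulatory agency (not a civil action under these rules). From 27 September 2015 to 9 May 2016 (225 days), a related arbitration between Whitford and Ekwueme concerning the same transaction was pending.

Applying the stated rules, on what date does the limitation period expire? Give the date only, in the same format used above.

The cause of action accrued on 26 July 2011, the date of the act.
5 years from 26 July 2011 is 26 July 2016.
Because the pending related arbitration ran from 27 September 2015 to 9 May 2016, the deadline is extended by 225 days to 8 March 2017.
Nothing else in the chronology tolls or restarts the period.

8 March 2017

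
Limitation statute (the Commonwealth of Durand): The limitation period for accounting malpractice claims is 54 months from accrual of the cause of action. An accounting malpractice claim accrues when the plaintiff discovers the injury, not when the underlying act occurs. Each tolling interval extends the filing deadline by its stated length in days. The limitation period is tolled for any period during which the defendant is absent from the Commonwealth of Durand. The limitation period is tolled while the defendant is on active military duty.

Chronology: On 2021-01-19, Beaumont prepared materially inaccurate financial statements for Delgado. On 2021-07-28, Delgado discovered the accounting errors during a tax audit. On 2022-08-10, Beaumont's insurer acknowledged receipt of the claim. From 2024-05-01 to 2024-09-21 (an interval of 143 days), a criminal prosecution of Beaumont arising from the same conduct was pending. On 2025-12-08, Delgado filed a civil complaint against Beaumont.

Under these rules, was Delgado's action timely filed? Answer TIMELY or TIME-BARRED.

TIMELY

The claim did not accrue until Delgado discovered the injury on 2021-07-28; the 2021-01-19 act date does not start the clock under the stated rule.
The untolled deadline — 54 months after 2021-07-28 — is 2026-01-28.
Although a criminal prosecution ran from 2024-05-01 to 2024-09-21, the stated rules do not make that a tolling event, so it is disregarded.
None of the other events listed affects the running of the period under the stated rules.
The 2025-12-08 filing precedes the 2026-01-28 deadline; the claim is timely.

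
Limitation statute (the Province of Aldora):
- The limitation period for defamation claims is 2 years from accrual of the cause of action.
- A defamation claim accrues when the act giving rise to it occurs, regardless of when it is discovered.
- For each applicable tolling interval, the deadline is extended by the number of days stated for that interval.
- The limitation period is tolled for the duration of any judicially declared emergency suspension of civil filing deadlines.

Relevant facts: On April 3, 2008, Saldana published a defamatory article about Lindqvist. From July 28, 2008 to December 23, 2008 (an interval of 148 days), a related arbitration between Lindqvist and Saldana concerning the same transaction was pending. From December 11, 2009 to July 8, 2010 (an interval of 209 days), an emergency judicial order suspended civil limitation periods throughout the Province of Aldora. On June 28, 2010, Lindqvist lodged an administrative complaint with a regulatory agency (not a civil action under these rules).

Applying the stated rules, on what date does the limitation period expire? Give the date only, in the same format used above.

October 29, 2010

The limitation period began to run on April 3, 2008.
Adding the 2 years base period to April 3, 2008 gives a deadline of April 3, 2010, before any tolling.
The period was tolled for 209 days by the emergency suspension of filing deadlines (December 11, 2009 to July 8, 2010), pushing the deadline to October 29, 2010.
No stated provision tolls the period for a pending arbitration, so the interval from July 28, 2008 to December 23, 2008 has no effect on the deadline.
Nothing else in the chronology tolls or restarts the period.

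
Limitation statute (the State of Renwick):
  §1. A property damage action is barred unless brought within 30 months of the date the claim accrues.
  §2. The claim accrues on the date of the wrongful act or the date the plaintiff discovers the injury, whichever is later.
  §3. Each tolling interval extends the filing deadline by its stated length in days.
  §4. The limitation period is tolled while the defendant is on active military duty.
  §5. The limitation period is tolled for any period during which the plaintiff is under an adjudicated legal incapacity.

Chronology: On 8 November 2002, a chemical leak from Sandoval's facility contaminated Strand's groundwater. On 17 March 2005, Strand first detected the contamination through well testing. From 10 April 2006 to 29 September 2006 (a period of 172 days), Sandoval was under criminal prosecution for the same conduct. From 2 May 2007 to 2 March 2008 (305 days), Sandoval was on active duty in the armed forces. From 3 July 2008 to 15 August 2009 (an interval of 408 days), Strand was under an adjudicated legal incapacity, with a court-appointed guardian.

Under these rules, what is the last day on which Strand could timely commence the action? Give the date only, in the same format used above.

Because discovery on 17 March 2005 post-dates the 8 November 2002 act, accrual under the later-of rule falls on 17 March 2005.
Adding the 30 months base period to 17 March 2005 gives a deadline of 17 September 2007, before any tolling.
Because the defendant's active military service ran from 2 May 2007 to 2 March 2008, the deadline is extended by 305 days to 18 July 2008.
The period was tolled for 408 days by the plaintiff's legal incapacity (3 July 2008 to 15 August 2009), pushing the deadline to 30 August 2009.
No stated provision tolls the period for a criminal prosecution, so the interval from 10 April 2006 to 29 September 2006 has no effect on the deadline.

30 August 2009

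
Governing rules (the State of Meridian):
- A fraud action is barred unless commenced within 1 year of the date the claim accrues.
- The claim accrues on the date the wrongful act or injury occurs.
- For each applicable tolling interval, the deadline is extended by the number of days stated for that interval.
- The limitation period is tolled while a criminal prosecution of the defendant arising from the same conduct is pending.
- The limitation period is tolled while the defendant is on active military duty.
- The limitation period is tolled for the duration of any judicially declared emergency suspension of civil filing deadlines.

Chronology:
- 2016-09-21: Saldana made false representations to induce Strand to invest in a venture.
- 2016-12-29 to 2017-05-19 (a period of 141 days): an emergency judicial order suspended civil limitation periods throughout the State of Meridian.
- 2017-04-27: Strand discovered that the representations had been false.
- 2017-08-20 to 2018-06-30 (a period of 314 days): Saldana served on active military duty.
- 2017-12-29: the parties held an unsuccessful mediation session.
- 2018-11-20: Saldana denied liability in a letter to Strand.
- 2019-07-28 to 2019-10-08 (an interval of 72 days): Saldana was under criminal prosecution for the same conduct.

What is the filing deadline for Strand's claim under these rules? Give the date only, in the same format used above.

2018-12-20

Accrual is governed by the date of the act, so the period began to run on 2016-09-21; the later discovery on 2017-04-27 is irrelevant under the stated rule.
The untolled deadline — 1 year after 2016-09-21 — is 2017-09-21.
Because the emergency suspension of filing deadlines ran from 2016-12-29 to 2017-05-19, the deadline is extended by 141 days to 2018-02-09.
The defendant's active military service from 2017-08-20 to 2018-06-30 tolled the period for 314 days, extending the deadline to 2018-12-20.
By the time the pending criminal prosecution began on 2019-07-28, the limitation period had already expired on 2018-12-20; that interval cannot revive it.
Nothing else in the chronology tolls or restarts the period.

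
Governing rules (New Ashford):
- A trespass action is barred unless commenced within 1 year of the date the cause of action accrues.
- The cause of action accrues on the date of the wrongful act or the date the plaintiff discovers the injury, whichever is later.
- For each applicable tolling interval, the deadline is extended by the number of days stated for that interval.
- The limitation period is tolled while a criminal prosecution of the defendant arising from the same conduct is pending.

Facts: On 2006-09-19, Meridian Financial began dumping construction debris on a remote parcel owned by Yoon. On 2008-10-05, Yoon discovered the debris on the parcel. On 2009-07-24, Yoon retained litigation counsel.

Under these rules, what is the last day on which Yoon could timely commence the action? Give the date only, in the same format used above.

The claim accrued on 2008-10-05 — the later of the 2006-09-19 act and the 2008-10-05 discovery.
Adding the 1 year base period to 2008-10-05 gives a deadline of 2009-10-05, before any tolling.
Nothing else in the chronology tolls or restarts the period.

2009-10-05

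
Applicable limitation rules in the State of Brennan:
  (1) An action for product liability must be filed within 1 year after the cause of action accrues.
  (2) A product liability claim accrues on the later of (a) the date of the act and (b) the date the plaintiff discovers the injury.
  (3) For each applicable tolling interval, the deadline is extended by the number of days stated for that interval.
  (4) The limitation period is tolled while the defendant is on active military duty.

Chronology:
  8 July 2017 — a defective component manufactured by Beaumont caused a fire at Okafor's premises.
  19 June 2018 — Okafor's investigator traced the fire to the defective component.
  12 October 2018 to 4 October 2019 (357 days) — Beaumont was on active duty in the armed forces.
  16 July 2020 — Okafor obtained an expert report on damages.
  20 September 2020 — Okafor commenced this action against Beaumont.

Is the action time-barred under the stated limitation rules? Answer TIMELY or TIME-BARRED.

TIME-BARRED

Because discovery on 19 June 2018 post-dates the 8 July 2017 act, accrual under the later-of rule falls on 19 June 2018.
Adding the 1 year base period to 19 June 2018 gives a deadline of 19 June 2019, before any tolling.
Because the defendant's active military service ran from 12 October 2018 to 4 October 2019, the deadline is extended by 357 days to 10 June 2020.
None of the other events listed affects the running of the period under the stated rules.
The 20 September 2020 filing falls after the 10 June 2020 deadline; the claim is time-barred.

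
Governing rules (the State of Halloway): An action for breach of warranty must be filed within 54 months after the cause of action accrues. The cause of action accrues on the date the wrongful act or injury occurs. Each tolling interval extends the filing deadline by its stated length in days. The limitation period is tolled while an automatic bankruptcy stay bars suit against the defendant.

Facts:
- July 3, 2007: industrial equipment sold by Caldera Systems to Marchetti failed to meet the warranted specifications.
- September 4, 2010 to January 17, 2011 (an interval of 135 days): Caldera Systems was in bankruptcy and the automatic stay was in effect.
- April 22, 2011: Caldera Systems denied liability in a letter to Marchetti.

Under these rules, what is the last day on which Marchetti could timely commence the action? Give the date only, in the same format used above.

May 17, 2012

The limitation period began to run on July 3, 2007.
The untolled deadline — 54 months after July 3, 2007 — is January 3, 2012.
The automatic bankruptcy stay from September 4, 2010 to January 17, 2011 tolled the period for 135 days, extending the deadline to May 17, 2012.
Nothing else in the chronology tolls or restarts the period.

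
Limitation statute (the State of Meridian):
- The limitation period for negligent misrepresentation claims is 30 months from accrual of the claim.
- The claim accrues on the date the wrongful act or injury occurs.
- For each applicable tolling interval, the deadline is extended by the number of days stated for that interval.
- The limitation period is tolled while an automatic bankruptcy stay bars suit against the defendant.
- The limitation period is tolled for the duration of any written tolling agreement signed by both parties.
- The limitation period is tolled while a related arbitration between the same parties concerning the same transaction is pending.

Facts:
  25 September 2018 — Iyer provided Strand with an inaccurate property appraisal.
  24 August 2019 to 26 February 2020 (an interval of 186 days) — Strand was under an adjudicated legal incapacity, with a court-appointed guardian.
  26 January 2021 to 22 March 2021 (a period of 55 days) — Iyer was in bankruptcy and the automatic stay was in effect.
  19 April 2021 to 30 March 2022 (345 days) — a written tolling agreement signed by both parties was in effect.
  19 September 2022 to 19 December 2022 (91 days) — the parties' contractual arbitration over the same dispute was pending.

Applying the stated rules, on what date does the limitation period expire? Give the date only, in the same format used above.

29 April 2022

The claim accrued on 25 September 2018, the date of the act.
Adding the 30 months base period to 25 September 2018 gives a deadline of 25 March 2021, before any tolling.
The automatic bankruptcy stay from 26 January 2021 to 22 March 2021 tolled the period for 55 days, extending the deadline to 19 May 2021.
Because the written tolling agreement ran from 19 April 2021 to 30 March 2022, the deadline is extended by 345 days to 29 April 2022.
The pending related arbitration starting 19 September 2022 came too late — the period had run on 29 April 2022 — and so does not extend the deadline.
Although the plaintiff's incapacity ran from 24 August 2019 to 26 February 2020, the stated rules do not make that a tolling event, so it is disregarded.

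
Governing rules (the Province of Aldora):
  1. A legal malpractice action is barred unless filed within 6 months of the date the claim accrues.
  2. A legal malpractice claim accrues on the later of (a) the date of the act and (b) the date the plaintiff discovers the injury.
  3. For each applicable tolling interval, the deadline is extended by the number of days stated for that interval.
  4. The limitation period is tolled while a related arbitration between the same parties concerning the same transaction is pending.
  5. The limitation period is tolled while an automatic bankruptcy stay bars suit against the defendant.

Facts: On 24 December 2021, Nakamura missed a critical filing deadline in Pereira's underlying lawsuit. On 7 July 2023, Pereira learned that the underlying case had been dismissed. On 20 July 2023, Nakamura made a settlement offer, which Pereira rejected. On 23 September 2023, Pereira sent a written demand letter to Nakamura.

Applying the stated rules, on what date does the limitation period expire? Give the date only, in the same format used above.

Taking the later of the act (24 December 2021) and discovery (7 July 2023), the claim accrued on 7 July 2023.
Adding the 6 months base period to 7 July 2023 gives a deadline of 7 January 2024, before any tolling.
Nothing else in the chronology tolls or restarts the period.

7 January 2024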